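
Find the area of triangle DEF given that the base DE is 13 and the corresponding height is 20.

Area = (1/2)(13)(20) = 130

130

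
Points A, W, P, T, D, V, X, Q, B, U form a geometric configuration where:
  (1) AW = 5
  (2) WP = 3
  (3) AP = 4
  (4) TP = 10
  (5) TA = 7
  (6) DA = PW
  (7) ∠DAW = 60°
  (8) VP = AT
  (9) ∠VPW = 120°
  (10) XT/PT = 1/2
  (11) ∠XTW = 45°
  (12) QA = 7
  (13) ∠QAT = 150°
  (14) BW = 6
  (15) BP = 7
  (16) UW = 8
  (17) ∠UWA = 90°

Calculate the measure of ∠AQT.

Step 1: By the law of cosines on triangle QAT: QT² = 7² + 7² − 2·7·7·cos(150°) = 182.87, so QT ≈ 13.52.
Step 2: By the inverse law of cosines on triangle AQT: cos(∠AQT) = (7² + 13.52² − 7²) / (2·7·13.52) = 182.87/189.32 = 0.9659, so ∠AQT = 15°.

Therefore, the measure of angle ∠AQT = 15°.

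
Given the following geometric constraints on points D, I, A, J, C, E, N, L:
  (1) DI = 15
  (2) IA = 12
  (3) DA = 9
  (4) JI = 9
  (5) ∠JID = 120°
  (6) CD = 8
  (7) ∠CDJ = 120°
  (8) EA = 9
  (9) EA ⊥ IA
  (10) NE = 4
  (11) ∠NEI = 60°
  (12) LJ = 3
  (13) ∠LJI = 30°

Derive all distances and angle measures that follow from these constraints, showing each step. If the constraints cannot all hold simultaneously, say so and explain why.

The constraints are consistent.

Step 1: From DI = 15, IJ = 9, and ∠DIJ = 120°, by the law of cosines:
  DJ² = DI² + IJ² - 2·DI·IJ·cos(120°) = 225 + 81 + 135 = 441
  DJ = 21

Step 2: From IA = 12, AE = 9, and ∠IAE = 90°, by the law of cosines:
  IE² = IA² + AE² - 2·IA·AE·cos(90°) = 144 + 81 - 0 = 225
  IE = 15

Step 3: From IJ = 9, JL = 3, and ∠IJL = 30°, by the law of cosines:
  IL² = IJ² + JL² - 2·IJ·JL·cos(30°) = 81 + 9 - 46.77 = 43.23
  IL ≈ 6.58

Step 4: From DA = 9, DI = 15, AI = 12, by the inverse law of cosines:
  cos(∠ADI) = (DA² + DI² - AI²) / (2·DA·DI)
  ∠ADI = 53.13°

Step 5: From IA = 12, ID = 15, AD = 9, by the inverse law of cosines:
  cos(∠AID) = (IA² + ID² - AD²) / (2·IA·ID)
  ∠AID = 36.87°

Step 6: From AD = 9, AI = 12, DI = 15, by the inverse law of cosines:
  cos(∠DAI) = (AD² + AI² - DI²) / (2·AD·AI)
  ∠DAI = 90°

Step 7: From IE = 15, EN = 4, and ∠IEN = 60°, by the law of cosines:
  IN² = IE² + EN² - 2·IE·EN·cos(60°) = 225 + 16 - 60 = 181
  IN = √181

Step 8: From JD = 21, DC = 8, and ∠JDC = 120°, by the law of cosines:
  JC² = JD² + DC² - 2·JD·DC·cos(120°) = 441 + 64 + 168 = 673
  JC ≈ 25.94

Step 9: From DI = 15, DJ = 21, IJ = 9, by the inverse law of cosines:
  cos(∠IDJ) = (DI² + DJ² - IJ²) / (2·DI·DJ)
  ∠IDJ = 21.79°

Step 10: From IA = 12, IE = 15, AE = 9, by the inverse law of cosines:
  cos(∠AIE) = (IA² + IE² - AE²) / (2·IA·IE)
  ∠AIE = 36.87°

Step 11: From IJ = 9, IL = 6.58, JL = 3, by the inverse law of cosines:
  cos(∠JIL) = (IJ² + IL² - JL²) / (2·IJ·IL)
  ∠JIL = 13.19°

Step 12: From JD = 21, JI = 9, DI = 15, by the inverse law of cosines:
  cos(∠DJI) = (JD² + JI² - DI²) / (2·JD·JI)
  ∠DJI = 38.21°

Step 13: From EA = 9, EI = 15, AI = 12, by the inverse law of cosines:
  cos(∠AEI) = (EA² + EI² - AI²) / (2·EA·EI)
  ∠AEI = 53.13°

Step 14: From LI = 6.58, LJ = 3, IJ = 9, by the inverse law of cosines:
  cos(∠ILJ) = (LI² + LJ² - IJ²) / (2·LI·LJ)
  ∠ILJ = 136.81°

Step 15: From IE = 15, IN = √181, EN = 4, by the inverse law of cosines:
  cos(∠EIN) = (IE² + IN² - EN²) / (2·IE·IN)
  ∠EIN = 14.92°

Step 16: From JC = 25.94, JD = 21, CD = 8, by the inverse law of cosines:
  cos(∠CJD) = (JC² + JD² - CD²) / (2·JC·JD)
  ∠CJD = 15.49°

Step 17: From CD = 8, CJ = 25.94, DJ = 21, by the inverse law of cosines:
  cos(∠DCJ) = (CD² + CJ² - DJ²) / (2·CD·CJ)
  ∠DCJ = 44.51°

Step 18: From NE = 4, NI = √181, EI = 15, by the inverse law of cosines:
  cos(∠ENI) = (NE² + NI² - EI²) / (2·NE·NI)
  ∠ENI = 105.08°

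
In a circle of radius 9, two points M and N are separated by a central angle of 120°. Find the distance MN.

Drop a perpendicular from the center to the chord, bisecting both the chord and the central angle.
Each half-chord = r sin(θ/2) = 9 sin(60°).
The full chord = 2 × 9 × sin(60°) = 9*sqrt(3).

9*sqrt(3)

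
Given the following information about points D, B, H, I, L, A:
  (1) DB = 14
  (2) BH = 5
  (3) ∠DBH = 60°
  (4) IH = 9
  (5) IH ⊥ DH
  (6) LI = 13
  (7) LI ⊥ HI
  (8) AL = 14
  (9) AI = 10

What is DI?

Step 1: By the law of cosines on triangle DBH: DH² = 14² + 5² − 2·14·5·cos(60°) = 151, so DH = √151.
Step 2: By the law of cosines on triangle DHI: DI² = √151² + 9² − 2·√151·9·cos(90°) = 232, so DI = 2·√58.

Therefore, the length of DI = 2·√58.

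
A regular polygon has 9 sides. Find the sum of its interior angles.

The sum of interior angles of an n-sided polygon is (n - 2) * 180.
For n = 9: (9 - 2) * 180 = 7 * 180 = 1260 degrees.

1260 degrees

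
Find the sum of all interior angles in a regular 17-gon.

The sum of interior angles of an n-sided polygon is (n - 2) * 180.
For n = 17: (17 - 2) * 180 = 15 * 180 = 2700 degrees.

2700 degrees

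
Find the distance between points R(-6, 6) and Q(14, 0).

d = sqrt((14 - -6)^2 + (0 - 6)^2)
d = sqrt(20^2 + -6^2)
d = sqrt(400 + 36)
d = sqrt(436) = 2*sqrt(109)

2*sqrt(109)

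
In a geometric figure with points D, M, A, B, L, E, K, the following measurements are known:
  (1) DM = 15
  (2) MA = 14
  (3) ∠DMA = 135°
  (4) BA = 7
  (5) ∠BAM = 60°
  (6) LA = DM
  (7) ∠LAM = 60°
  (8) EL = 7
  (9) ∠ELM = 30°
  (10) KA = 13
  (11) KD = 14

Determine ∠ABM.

Step 1: By the law of cosines on triangle BAM: BM² = 7² + 14² − 2·7·14·cos(60°) = 147, so BM = 7·√3.
Step 2: By the inverse law of cosines on triangle ABM: cos(∠ABM) = (7² + (7·√3)² − 14²) / (2·7·7·√3) = 0/169.74 = 0, so ∠ABM = 90°.

Therefore, the measure of angle ∠ABM = 90°.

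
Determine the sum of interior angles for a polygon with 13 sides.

The sum of interior angles of an n-sided polygon is (n - 2) * 180.
For n = 13: (13 - 2) * 180 = 11 * 180 = 1980 degrees.

1980 degrees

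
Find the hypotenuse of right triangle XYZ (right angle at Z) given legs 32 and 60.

In a right triangle, the square of the hypotenuse equals the sum of the squares of the two legs.
The legs are 32 and 60, so the hypotenuse = sqrt(1024 + 3600) = sqrt(4624) = 68.

68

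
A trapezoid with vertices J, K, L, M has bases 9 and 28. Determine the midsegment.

midsegment = (9 + 28) / 2 = 37 / 2 = 37/2

37/2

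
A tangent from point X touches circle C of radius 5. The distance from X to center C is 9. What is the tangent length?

Let T be the point of tangency. Then CT ⊥ XT (radius ⊥ tangent).
In right triangle CTX: CX² = CT² + XT²
9² = 5² + XT²
XT² = 56, XT = 2*sqrt(14)

2*sqrt(14)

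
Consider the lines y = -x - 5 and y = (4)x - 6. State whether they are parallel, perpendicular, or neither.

Slope of line 1: m1 = -1
Slope of line 2: m2 = 4
m1 != m2 and m1*m2 = -4 != -1. Neither.

Neither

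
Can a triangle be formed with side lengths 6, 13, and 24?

No.
The triangle inequality is violated: 6 + 13 = 19 ≤ 24.
These lengths cannot form a triangle.

No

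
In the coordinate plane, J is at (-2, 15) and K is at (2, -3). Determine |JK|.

d = sqrt((2 - -2)^2 + (-3 - 15)^2)
d = sqrt(4^2 + -18^2)
d = sqrt(16 + 324)
d = sqrt(340) = 2*sqrt(85)

2*sqrt(85)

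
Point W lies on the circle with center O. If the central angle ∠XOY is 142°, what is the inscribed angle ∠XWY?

An inscribed angle intercepts an arc from a point on the circle, while the central angle intercepts the same arc from the center.
The inscribed angle is always half the central angle: 142° / 2 = 71°.

71°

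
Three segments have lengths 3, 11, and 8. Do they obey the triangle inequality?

Check the triangle inequality: 3 + 8 = 11 ≤ 11.
Since the sum of two sides does not exceed the third, no triangle can be formed.

No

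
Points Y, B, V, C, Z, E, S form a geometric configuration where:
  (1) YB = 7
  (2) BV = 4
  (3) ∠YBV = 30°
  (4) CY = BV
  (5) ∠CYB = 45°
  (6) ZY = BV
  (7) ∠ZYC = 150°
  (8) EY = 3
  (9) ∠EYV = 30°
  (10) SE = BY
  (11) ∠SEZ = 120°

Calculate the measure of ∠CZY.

From the given relations: ZY = BV = 4; CY = BV = 4.
Step 1: By the law of cosines on triangle ZYC: ZC² = 4² + 4² − 2·4·4·cos(150°) = 59.71, so ZC ≈ 7.73.
Step 2: By the inverse law of cosines on triangle CZY: cos(∠CZY) = (7.73² + 4² − 4²) / (2·7.73·4) = 59.71/61.82 = 0.9659, so ∠CZY = 15°.

Therefore, the measure of angle ∠CZY = 15°.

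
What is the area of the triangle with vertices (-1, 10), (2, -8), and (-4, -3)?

Using the Shoelace formula for a triangle:
Area = (1/2)|x0(y1 - y2) + x1(y2 - y0) + x2(y0 - y1)|
Area = (1/2)|-1(-8 - -3) + 2(-3 - 10) + -4(10 - -8)|
Area = (1/2)|5 + -26 + -72|
Area = (1/2)|-93|
Area = (1/2)(93)
Area = 93/2

93/2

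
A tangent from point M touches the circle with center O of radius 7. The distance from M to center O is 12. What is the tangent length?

tangent = √(d² - r²) = √(12² - 7²) = √(144 - 49) = √95 = sqrt(95)

sqrt(95)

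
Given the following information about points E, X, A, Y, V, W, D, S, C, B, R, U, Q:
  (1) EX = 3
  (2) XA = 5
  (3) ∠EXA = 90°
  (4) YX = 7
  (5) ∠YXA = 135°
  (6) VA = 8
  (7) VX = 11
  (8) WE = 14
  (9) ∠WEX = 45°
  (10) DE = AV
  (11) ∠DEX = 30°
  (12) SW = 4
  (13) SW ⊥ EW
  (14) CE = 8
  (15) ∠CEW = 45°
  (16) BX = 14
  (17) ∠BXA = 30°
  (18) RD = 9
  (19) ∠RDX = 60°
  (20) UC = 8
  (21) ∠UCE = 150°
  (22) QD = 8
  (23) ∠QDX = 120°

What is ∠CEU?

Step 1: By the law of cosines on triangle ECU: EU² = 8² + 8² − 2·8·8·cos(150°) = 238.85, so EU ≈ 15.45.
Step 2: By the inverse law of cosines on triangle CEU: cos(∠CEU) = (8² + 15.45² − 8²) / (2·8·15.45) = 238.85/247.28 = 0.9659, so ∠CEU = 15°.

Therefore, the measure of angle ∠CEU = 15°.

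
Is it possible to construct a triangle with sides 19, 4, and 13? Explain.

The longest side is 19. The other two sides sum to 4 + 13 = 17.
Since 17 ≤ 19, the two shorter sides cannot reach around to close the triangle.

No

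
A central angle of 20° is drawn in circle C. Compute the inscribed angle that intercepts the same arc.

Inscribed angle = 20° / 2 = 10° (inscribed angle theorem).

10°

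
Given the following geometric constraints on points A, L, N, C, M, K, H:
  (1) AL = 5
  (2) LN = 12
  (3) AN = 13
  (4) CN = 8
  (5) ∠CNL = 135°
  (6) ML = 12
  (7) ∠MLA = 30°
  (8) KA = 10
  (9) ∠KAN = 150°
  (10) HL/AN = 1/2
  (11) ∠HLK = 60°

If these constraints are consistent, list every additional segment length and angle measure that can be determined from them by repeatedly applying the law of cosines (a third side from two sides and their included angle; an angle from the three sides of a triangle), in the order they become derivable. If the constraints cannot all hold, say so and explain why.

The constraints are consistent. Derivable facts, in order:
After 1 step:
- AM ≈ 8.07
- LC ≈ 18.54
- NK ≈ 22.23
- ∠ALN = 90°
- ∠ANL = 22.62°
- ∠LAN = 67.38°
After 2 steps:
- ∠AKN = 17°
- ∠AML = 18.05°
- ∠ANK = 13°
- ∠CLN = 17.76°
- ∠LAM = 131.95°
- ∠LCN = 27.24°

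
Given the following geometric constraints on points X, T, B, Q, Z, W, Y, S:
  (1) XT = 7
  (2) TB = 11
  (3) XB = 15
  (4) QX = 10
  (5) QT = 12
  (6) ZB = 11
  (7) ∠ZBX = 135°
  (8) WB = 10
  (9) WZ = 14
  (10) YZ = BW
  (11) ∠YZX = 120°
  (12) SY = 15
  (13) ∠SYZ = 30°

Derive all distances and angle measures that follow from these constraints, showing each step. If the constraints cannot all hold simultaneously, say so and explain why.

The constraints are consistent.

From the given relations:
  YZ = BW = 10

Step 1: From XB = 15, BZ = 11, and ∠XBZ = 135°, by the law of cosines:
  XZ² = XB² + BZ² - 2·XB·BZ·cos(135°) = 225 + 121 + 233.3 = 579.3
  XZ ≈ 24.07

Step 2: From ZY = 10, YS = 15, and ∠ZYS = 30°, by the law of cosines:
  ZS² = ZY² + YS² - 2·ZY·YS·cos(30°) = 100 + 225 - 259.8 = 65.19
  ZS ≈ 8.07

Step 3: From XB = 15, XT = 7, BT = 11, by the inverse law of cosines:
  cos(∠BXT) = (XB² + XT² - BT²) / (2·XB·XT)
  ∠BXT = 43.23°

Step 4: From XQ = 10, XT = 7, QT = 12, by the inverse law of cosines:
  cos(∠QXT) = (XQ² + XT² - QT²) / (2·XQ·XT)
  ∠QXT = 87.95°

Step 5: From TB = 11, TX = 7, BX = 15, by the inverse law of cosines:
  cos(∠BTX) = (TB² + TX² - BX²) / (2·TB·TX)
  ∠BTX = 110.92°

Step 6: From TQ = 12, TX = 7, QX = 10, by the inverse law of cosines:
  cos(∠QTX) = (TQ² + TX² - QX²) / (2·TQ·TX)
  ∠QTX = 56.39°

Step 7: From BT = 11, BX = 15, TX = 7, by the inverse law of cosines:
  cos(∠TBX) = (BT² + BX² - TX²) / (2·BT·BX)
  ∠TBX = 25.84°

Step 8: From BW = 10, BZ = 11, WZ = 14, by the inverse law of cosines:
  cos(∠WBZ) = (BW² + BZ² - WZ²) / (2·BW·BZ)
  ∠WBZ = 83.48°

Step 9: From QT = 12, QX = 10, TX = 7, by the inverse law of cosines:
  cos(∠TQX) = (QT² + QX² - TX²) / (2·QT·QX)
  ∠TQX = 35.66°

Step 10: From ZB = 11, ZW = 14, BW = 10, by the inverse law of cosines:
  cos(∠BZW) = (ZB² + ZW² - BW²) / (2·ZB·ZW)
  ∠BZW = 45.21°

Step 11: From WB = 10, WZ = 14, BZ = 11, by the inverse law of cosines:
  cos(∠BWZ) = (WB² + WZ² - BZ²) / (2·WB·WZ)
  ∠BWZ = 51.32°

Step 12: From XZ = 24.07, ZY = 10, and ∠XZY = 120°, by the law of cosines:
  XY² = XZ² + ZY² - 2·XZ·ZY·cos(120°) = 579.3 + 100 + 240.7 = 920
  XY ≈ 30.33

Step 13: From XB = 15, XZ = 24.07, BZ = 11, by the inverse law of cosines:
  cos(∠BXZ) = (XB² + XZ² - BZ²) / (2·XB·XZ)
  ∠BXZ = 18.85°

Step 14: From ZB = 11, ZX = 24.07, BX = 15, by the inverse law of cosines:
  cos(∠BZX) = (ZB² + ZX² - BX²) / (2·ZB·ZX)
  ∠BZX = 26.15°

Step 15: From ZS = 8.07, ZY = 10, SY = 15, by the inverse law of cosines:
  cos(∠SZY) = (ZS² + ZY² - SY²) / (2·ZS·ZY)
  ∠SZY = 111.74°

Step 16: From SY = 15, SZ = 8.07, YZ = 10, by the inverse law of cosines:
  cos(∠YSZ) = (SY² + SZ² - YZ²) / (2·SY·SZ)
  ∠YSZ = 38.26°

Step 17: From XY = 30.33, XZ = 24.07, YZ = 10, by the inverse law of cosines:
  cos(∠YXZ) = (XY² + XZ² - YZ²) / (2·XY·XZ)
  ∠YXZ = 16.59°

Step 18: From YX = 30.33, YZ = 10, XZ = 24.07, by the inverse law of cosines:
  cos(∠XYZ) = (YX² + YZ² - XZ²) / (2·YX·YZ)
  ∠XYZ = 43.41°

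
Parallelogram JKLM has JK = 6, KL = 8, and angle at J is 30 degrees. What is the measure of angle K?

In a parallelogram, consecutive angles are supplementary (sum to 180°).
angle K = 180 - angle J
angle K = 180 - 30
angle K = 150 degrees

150 degrees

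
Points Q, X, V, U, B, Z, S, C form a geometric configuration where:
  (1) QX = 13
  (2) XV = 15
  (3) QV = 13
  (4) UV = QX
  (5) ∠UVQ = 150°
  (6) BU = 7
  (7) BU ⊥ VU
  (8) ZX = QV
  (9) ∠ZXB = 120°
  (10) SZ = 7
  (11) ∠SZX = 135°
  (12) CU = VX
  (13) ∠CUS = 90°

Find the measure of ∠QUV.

From the given relations: UV = QX = 13.
Step 1: By the law of cosines on triangle UVQ: UQ² = 13² + 13² − 2·13·13·cos(150°) = 630.72, so UQ ≈ 25.11.
Step 2: By the inverse law of cosines on triangle QUV: cos(∠QUV) = (25.11² + 13² − 13²) / (2·25.11·13) = 630.72/652.97 = 0.9659, so ∠QUV = 15°.

Therefore, the measure of angle ∠QUV = 15°.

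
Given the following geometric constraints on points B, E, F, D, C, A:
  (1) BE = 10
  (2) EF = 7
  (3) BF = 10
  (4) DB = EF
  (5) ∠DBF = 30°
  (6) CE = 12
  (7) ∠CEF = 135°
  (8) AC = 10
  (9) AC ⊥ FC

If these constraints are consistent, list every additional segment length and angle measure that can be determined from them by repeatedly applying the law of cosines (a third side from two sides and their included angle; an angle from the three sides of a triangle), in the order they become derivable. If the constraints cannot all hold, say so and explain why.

The constraints are consistent. Derivable facts, in order:
After 1 step:
- FC ≈ 17.66
- FD ≈ 5.27
- ∠BEF = 69.51°
- ∠BFE = 69.51°
- ∠EBF = 40.97°
After 2 steps:
- FA ≈ 20.29
- ∠BDF = 108.37°
- ∠BFD = 41.63°
- ∠CFE = 28.72°
- ∠ECF = 16.28°
After 3 steps:
- ∠AFC = 29.52°
- ∠CAF = 60.48°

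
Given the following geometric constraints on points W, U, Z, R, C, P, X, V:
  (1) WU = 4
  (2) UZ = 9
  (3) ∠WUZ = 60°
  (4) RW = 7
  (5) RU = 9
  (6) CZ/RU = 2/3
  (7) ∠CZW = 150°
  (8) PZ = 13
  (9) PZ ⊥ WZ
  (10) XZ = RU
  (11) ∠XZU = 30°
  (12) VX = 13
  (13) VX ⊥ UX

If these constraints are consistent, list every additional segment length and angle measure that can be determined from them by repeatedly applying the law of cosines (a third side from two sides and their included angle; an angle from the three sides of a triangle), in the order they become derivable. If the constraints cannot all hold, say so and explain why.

The constraints are consistent. Derivable facts, in order:
After 1 step:
- UX ≈ 4.66
- WZ = √61
- ∠RUW = 48.19°
- ∠RWU = 106.6°
- ∠URW = 25.21°
After 2 steps:
- UV ≈ 13.81
- WC ≈ 13.35
- WP ≈ 15.17
- ∠UWZ = 93.67°
- ∠UXZ = 75°
- ∠UZW = 26.33°
- ∠XUZ = 75°
After 3 steps:
- ∠CWZ = 12.99°
- ∠PWZ = 59°
- ∠UVX = 19.72°
- ∠VUX = 70.28°
- ∠WCZ = 17.01°
- ∠WPZ = 31°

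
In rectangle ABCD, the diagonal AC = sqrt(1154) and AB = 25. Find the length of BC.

The diagonal of a rectangle forms a right triangle with the two sides.
Rearranging the Pythagorean theorem: missing side = sqrt(d^2 - known^2).
= sqrt(1154 - 625) = sqrt(529) = 23.

23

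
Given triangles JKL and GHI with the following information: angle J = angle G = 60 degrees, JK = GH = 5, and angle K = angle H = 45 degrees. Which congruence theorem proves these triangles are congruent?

The given information matches ASA: Two pairs of corresponding angles and the included side are equal (Angle-Side-Angle).

ASA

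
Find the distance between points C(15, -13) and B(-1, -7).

d = sqrt((-1 - 15)^2 + (-7 - -13)^2)
d = sqrt(-16^2 + 6^2)
d = sqrt(256 + 36)
d = sqrt(292) = 2*sqrt(73)

2*sqrt(73)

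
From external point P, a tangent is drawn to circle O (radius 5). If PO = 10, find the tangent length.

tangent = √(d² - r²) = √(10² - 5²) = √(100 - 25) = √75 = 5*sqrt(3)

5*sqrt(3)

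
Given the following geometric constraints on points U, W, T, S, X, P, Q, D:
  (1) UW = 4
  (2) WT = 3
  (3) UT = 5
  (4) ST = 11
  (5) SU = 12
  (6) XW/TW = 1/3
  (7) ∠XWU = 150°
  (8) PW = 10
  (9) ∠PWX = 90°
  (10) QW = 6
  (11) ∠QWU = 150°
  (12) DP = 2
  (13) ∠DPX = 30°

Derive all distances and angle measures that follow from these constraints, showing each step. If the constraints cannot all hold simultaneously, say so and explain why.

The constraints are consistent.

From the given relations:
  XW = 1/3·TW = 1/3·3 = 1

Step 1: From UW = 4, WX = 1, and ∠UWX = 150°, by the law of cosines:
  UX² = UW² + WX² - 2·UW·WX·cos(150°) = 16 + 1 + 6.928 = 23.93
  UX ≈ 4.89

Step 2: From UW = 4, WQ = 6, and ∠UWQ = 150°, by the law of cosines:
  UQ² = UW² + WQ² - 2·UW·WQ·cos(150°) = 16 + 36 + 41.57 = 93.57
  UQ ≈ 9.67

Step 3: From XW = 1, WP = 10, and ∠XWP = 90°, by the law of cosines:
  XP² = XW² + WP² - 2·XW·WP·cos(90°) = 1 + 100 - 0 = 101
  XP = √101

Step 4: From US = 12, UT = 5, ST = 11, by the inverse law of cosines:
  cos(∠SUT) = (US² + UT² - ST²) / (2·US·UT)
  ∠SUT = 66.42°

Step 5: From UT = 5, UW = 4, TW = 3, by the inverse law of cosines:
  cos(∠TUW) = (UT² + UW² - TW²) / (2·UT·UW)
  ∠TUW = 36.87°

Step 6: From WT = 3, WU = 4, TU = 5, by the inverse law of cosines:
  cos(∠TWU) = (WT² + WU² - TU²) / (2·WT·WU)
  ∠TWU = 90°

Step 7: From TS = 11, TU = 5, SU = 12, by the inverse law of cosines:
  cos(∠STU) = (TS² + TU² - SU²) / (2·TS·TU)
  ∠STU = 88.96°

Step 8: From TU = 5, TW = 3, UW = 4, by the inverse law of cosines:
  cos(∠UTW) = (TU² + TW² - UW²) / (2·TU·TW)
  ∠UTW = 53.13°

Step 9: From ST = 11, SU = 12, TU = 5, by the inverse law of cosines:
  cos(∠TSU) = (ST² + SU² - TU²) / (2·ST·SU)
  ∠TSU = 24.62°

Step 10: From XP = √101, PD = 2, and ∠XPD = 30°, by the law of cosines:
  XD² = XP² + PD² - 2·XP·PD·cos(30°) = 101 + 4 - 34.81 = 70.19
  XD ≈ 8.38

Step 11: From UQ = 9.67, UW = 4, QW = 6, by the inverse law of cosines:
  cos(∠QUW) = (UQ² + UW² - QW²) / (2·UQ·UW)
  ∠QUW = 18.07°

Step 12: From UW = 4, UX = 4.89, WX = 1, by the inverse law of cosines:
  cos(∠WUX) = (UW² + UX² - WX²) / (2·UW·UX)
  ∠WUX = 5.87°

Step 13: From XP = √101, XW = 1, PW = 10, by the inverse law of cosines:
  cos(∠PXW) = (XP² + XW² - PW²) / (2·XP·XW)
  ∠PXW = 84.29°

Step 14: From XU = 4.89, XW = 1, UW = 4, by the inverse law of cosines:
  cos(∠UXW) = (XU² + XW² - UW²) / (2·XU·XW)
  ∠UXW = 24.13°

Step 15: From PW = 10, PX = √101, WX = 1, by the inverse law of cosines:
  cos(∠WPX) = (PW² + PX² - WX²) / (2·PW·PX)
  ∠WPX = 5.71°

Step 16: From QU = 9.67, QW = 6, UW = 4, by the inverse law of cosines:
  cos(∠UQW) = (QU² + QW² - UW²) / (2·QU·QW)
  ∠UQW = 11.93°

Step 17: From XD = 8.38, XP = √101, DP = 2, by the inverse law of cosines:
  cos(∠DXP) = (XD² + XP² - DP²) / (2·XD·XP)
  ∠DXP = 6.86°

Step 18: From DP = 2, DX = 8.38, PX = √101, by the inverse law of cosines:
  cos(∠PDX) = (DP² + DX² - PX²) / (2·DP·DX)
  ∠PDX = 143.14°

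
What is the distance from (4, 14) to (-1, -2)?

The horizontal distance is |-1 - 4| = 5 and the vertical distance is |-2 - 14| = 16.
By the Pythagorean theorem, d = sqrt(5^2 + 16^2) = sqrt(281).

sqrt(281)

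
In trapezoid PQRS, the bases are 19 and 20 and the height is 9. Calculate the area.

Area of a trapezoid = (base1 + base2) * height / 2
Area = (19 + 20) * 9 / 2
Area = 39 * 9 / 2
Area = 351 / 2
Area = 351/2

351/2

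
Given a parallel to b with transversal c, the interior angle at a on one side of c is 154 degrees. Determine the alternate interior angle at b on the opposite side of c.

Alternate interior angles are equal: 154 degrees.

154 degrees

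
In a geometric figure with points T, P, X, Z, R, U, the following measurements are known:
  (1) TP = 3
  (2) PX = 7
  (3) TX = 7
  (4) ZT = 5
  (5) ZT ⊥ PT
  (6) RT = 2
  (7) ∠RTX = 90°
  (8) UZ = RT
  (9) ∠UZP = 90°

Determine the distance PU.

From the given relations: UZ = RT = 2.
Step 1: By the law of cosines on triangle ZTP: ZP² = 5² + 3² − 2·5·3·cos(90°) = 34, so ZP = √34.
Step 2: By the law of cosines on triangle PZU: PU² = √34² + 2² − 2·√34·2·cos(90°) = 38, so PU = √38.

Therefore, the length of PU = √38.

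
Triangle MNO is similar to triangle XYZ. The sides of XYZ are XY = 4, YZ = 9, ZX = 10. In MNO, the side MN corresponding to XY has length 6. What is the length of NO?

Since the triangles are similar, the ratio of corresponding sides is constant.
Scale factor k = MN / XY = 6 / 4 = 3/2
NO = k * YZ = 3/2 * 9 = 27/2

27/2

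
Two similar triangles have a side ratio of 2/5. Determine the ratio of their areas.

Area ratio = (side ratio)^2 = (2/5)^2 = 4:25.

4:25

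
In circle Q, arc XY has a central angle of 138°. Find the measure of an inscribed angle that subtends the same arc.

By the inscribed angle theorem, the inscribed angle is half the central angle.
Inscribed angle = 138° / 2 = 69°

69°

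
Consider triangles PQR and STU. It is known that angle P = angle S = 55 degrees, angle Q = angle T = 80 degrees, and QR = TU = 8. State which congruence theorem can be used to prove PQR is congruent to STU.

The given information provides:
angle P = angle S = 55 degrees, angle Q = angle T = 80 degrees, and QR = TU = 8
This matches the AAS congruence theorem.
Two pairs of corresponding angles and a non-included side are equal (Angle-Angle-Side).

AAS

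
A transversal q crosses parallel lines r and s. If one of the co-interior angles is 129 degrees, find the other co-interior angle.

Co-interior (same-side interior) angles are between the parallel lines on the same side of the transversal.
Unlike corresponding or alternate interior angles, they are supplementary rather than equal.
So the angle = 180 - 129 = 51 degrees.

51 degrees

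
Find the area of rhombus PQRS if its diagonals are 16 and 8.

The diagonals of a rhombus divide it into four right triangles.
Each triangle has legs 16/ 2 = 8 and 8/2 = 4, so each has area (1/2)*8*4 = 16.
Four such triangles give total area = (d1 * d2) / 2 = 64.

64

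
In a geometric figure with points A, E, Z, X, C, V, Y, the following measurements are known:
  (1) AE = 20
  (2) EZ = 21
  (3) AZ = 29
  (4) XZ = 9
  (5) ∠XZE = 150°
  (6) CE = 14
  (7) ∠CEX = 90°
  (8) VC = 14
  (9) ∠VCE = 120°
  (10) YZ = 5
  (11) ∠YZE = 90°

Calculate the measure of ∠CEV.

Step 1: By the law of cosines on triangle ECV: EV² = 14² + 14² − 2·14·14·cos(120°) = 588, so EV = 14·√3.
Step 2: By the inverse law of cosines on triangle CEV: cos(∠CEV) = (14² + (14·√3)² − 14²) / (2·14·14·√3) = 588/678.96 = 0.866, so ∠CEV = 30°.

Therefore, the measure of angle ∠CEV = 30°.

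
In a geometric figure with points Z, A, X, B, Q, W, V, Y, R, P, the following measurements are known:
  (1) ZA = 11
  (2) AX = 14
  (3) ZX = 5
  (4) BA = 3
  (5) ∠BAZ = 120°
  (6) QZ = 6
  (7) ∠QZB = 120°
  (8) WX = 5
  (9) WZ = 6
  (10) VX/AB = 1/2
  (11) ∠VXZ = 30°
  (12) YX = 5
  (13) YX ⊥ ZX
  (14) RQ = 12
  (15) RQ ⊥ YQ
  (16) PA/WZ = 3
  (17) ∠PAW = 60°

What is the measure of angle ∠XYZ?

Step 1: By the law of cosines on triangle YXZ: YZ² = 5² + 5² − 2·5·5·cos(90°) = 50, so YZ = 5·√2.
Step 2: By the inverse law of cosines on triangle XYZ: cos(∠XYZ) = (5² + (5·√2)² − 5²) / (2·5·5·√2) = 50/70.71 = 0.7071, so ∠XYZ = 45°.

Therefore, the measure of angle ∠XYZ = 45°.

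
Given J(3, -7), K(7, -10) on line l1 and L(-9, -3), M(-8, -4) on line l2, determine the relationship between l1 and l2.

Slope of line 1: m1 = (-10 - -7)/(7 - 3) = -3/4 = -3/4
Slope of line 2: m2 = (-4 - -3)/(-8 - -9) = -1/1 = -1
For parallel lines we need equal slopes: -3/4 != -1.
For perpendicular lines we need m1*m2 = -1: (-3/4)(-1) = 3/4 != -1.
Since neither condition holds, the lines are neither parallel nor perpendicular.

Neither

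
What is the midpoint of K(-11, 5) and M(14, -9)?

The midpoint is the average of the coordinates:
x: (-11 + 14)/2 = 3/2
y: (5 + -9)/2 = -2
Midpoint = (3/2, -2)

(3/2, -2)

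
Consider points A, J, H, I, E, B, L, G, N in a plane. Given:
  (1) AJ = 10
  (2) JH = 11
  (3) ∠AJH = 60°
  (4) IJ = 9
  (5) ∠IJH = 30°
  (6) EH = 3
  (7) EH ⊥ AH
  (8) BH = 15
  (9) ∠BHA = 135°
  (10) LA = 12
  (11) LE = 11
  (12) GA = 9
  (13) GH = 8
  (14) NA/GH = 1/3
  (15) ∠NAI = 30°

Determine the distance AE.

Step 1: By the law of cosines on triangle HJA: HA² = 11² + 10² − 2·11·10·cos(60°) = 111, so HA = √111.
Step 2: By the law of cosines on triangle AHE: AE² = √111² + 3² − 2·√111·3·cos(90°) = 120, so AE = 2·√30.

Therefore, the length of AE = 2·√30.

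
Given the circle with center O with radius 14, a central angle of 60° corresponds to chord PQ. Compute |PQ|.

Chord = 2(14) sin(30°) = 14

14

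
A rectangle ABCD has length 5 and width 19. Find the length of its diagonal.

Using the Pythagorean theorem:
d² = 5² + 19² = 25 + 361 = 386
d = sqrt(386)

sqrt(386)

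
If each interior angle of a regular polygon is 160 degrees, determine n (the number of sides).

Exterior angle = 180 - 160 = 20. n = 360 / 20 = 18.

18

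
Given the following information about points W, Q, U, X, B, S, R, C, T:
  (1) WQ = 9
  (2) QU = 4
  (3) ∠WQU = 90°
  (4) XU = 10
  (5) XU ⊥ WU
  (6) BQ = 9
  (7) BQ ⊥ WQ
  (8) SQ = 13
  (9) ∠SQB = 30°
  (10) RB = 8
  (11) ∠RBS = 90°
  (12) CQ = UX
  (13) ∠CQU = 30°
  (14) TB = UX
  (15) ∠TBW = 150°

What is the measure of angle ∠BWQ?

Step 1: By the law of cosines on triangle WQB: WB² = 9² + 9² − 2·9·9·cos(90°) = 162, so WB = 9·√2.
Step 2: By the inverse law of cosines on triangle BWQ: cos(∠BWQ) = ((9·√2)² + 9² − 9²) / (2·9·√2·9) = 162/229.1 = 0.7071, so ∠BWQ = 45°.

Therefore, the measure of angle ∠BWQ = 45°.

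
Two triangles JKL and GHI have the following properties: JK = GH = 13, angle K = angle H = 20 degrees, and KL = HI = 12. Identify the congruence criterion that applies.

The given information matches SAS: Two pairs of corresponding sides and the included angle are equal (Side-Angle-Side).

SAS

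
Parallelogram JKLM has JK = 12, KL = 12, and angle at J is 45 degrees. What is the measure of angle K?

Consecutive angles are supplementary: angle K = 180 - 45 = 135 degrees.

135 degrees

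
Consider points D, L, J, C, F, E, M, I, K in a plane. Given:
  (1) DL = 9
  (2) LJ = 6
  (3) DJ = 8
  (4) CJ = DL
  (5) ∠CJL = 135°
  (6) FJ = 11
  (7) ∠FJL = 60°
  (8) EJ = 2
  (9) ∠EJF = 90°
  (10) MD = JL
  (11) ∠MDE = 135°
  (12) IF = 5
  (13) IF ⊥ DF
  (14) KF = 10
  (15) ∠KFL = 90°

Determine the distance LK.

Step 1: By the law of cosines on triangle LJF: LF² = 6² + 11² − 2·6·11·cos(60°) = 91, so LF = √91.
Step 2: By the law of cosines on triangle LFK: LK² = √91² + 10² − 2·√91·10·cos(90°) = 191, so LK = √191.

Therefore, the length of LK = √191.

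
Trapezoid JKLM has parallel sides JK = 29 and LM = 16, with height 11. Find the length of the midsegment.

The midsegment of a trapezoid = (base1 + base2) / 2
midsegment = (29 + 16) / 2
midsegment = 45 / 2
midsegment = 45/2

45/2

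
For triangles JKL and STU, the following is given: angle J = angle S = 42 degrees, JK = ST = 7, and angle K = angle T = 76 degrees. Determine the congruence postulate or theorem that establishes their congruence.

The given information matches ASA: Two pairs of corresponding angles and the included side are equal (Angle-Side-Angle).

ASA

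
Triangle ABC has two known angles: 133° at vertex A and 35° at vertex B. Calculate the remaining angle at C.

Let angle C = x. Then 133 + 35 + x = 180.
x = 180 - 168 = 12 degrees.

12 degrees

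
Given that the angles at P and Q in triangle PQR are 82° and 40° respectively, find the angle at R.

angle R = 180 - 82 - 40 = 58 degrees.

58 degrees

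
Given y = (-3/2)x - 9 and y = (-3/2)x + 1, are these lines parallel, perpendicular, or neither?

Slope of line 1: m1 = -3/2
Slope of line 2: m2 = -3/2
Two lines are parallel if and only if they have equal slopes (or both are vertical).
Here m1 = m2 = -3/2, confirming the lines are parallel.

Parallel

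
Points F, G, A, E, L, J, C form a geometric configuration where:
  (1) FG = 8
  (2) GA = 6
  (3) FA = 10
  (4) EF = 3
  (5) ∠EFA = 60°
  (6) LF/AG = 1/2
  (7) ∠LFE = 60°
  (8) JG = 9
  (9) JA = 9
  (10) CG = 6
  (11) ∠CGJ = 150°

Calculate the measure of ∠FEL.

From the given relations: LF = 1/2·AG = 1/2·6 = 3.
Step 1: By the law of cosines on triangle EFL: EL² = 3² + 3² − 2·3·3·cos(60°) = 9, so EL = 3.
Step 2: By the inverse law of cosines on triangle FEL: cos(∠FEL) = (3² + 3² − 3²) / (2·3·3) = 9/18 = 0.5, so ∠FEL = 60°.

Therefore, the measure of angle ∠FEL = 60°.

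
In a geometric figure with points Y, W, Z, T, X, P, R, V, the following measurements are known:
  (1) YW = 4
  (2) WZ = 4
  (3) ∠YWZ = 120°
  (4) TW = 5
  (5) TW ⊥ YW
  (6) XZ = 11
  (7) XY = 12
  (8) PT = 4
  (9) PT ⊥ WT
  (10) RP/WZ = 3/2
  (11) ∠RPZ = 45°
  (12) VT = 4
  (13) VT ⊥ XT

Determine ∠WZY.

Step 1: By the law of cosines on triangle ZWY: ZY² = 4² + 4² − 2·4·4·cos(120°) = 48, so ZY = 4·√3.
Step 2: By the inverse law of cosines on triangle WZY: cos(∠WZY) = (4² + (4·√3)² − 4²) / (2·4·4·√3) = 48/55.43 = 0.866, so ∠WZY = 30°.

Therefore, the measure of angle ∠WZY = 30°.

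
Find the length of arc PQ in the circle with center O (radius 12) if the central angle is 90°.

Arc length = 2π(12)(1/4) = 6*pi

6*pi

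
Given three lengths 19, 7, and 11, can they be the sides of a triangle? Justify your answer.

Check the triangle inequality: 7 + 11 = 18 ≤ 19.
Since the sum of two sides does not exceed the third, no triangle can be formed.

No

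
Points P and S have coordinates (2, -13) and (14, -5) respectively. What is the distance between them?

d = sqrt((14 - 2)^2 + (-5 - -13)^2)
d = sqrt(12^2 + 8^2)
d = sqrt(144 + 64)
d = sqrt(208) = 4*sqrt(13)

4*sqrt(13)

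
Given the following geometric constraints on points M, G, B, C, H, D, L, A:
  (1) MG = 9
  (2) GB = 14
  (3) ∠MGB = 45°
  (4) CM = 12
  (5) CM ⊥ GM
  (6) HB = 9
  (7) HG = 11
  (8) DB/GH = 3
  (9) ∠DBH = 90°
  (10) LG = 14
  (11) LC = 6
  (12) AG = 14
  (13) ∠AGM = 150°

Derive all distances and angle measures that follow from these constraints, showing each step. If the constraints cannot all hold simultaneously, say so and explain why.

The constraints are consistent.

From the given relations:
  DB = 3·GH = 3·11 = 33

Step 1: From MG = 9, GB = 14, and ∠MGB = 45°, by the law of cosines:
  MB² = MG² + GB² - 2·MG·GB·cos(45°) = 81 + 196 - 178.2 = 98.81
  MB ≈ 9.94

Step 2: From MG = 9, GA = 14, and ∠MGA = 150°, by the law of cosines:
  MA² = MG² + GA² - 2·MG·GA·cos(150°) = 81 + 196 + 218.2 = 495.2
  MA ≈ 22.25

Step 3: From GM = 9, MC = 12, and ∠GMC = 90°, by the law of cosines:
  GC² = GM² + MC² - 2·GM·MC·cos(90°) = 81 + 144 - 0 = 225
  GC = 15

Step 4: From HB = 9, BD = 33, and ∠HBD = 90°, by the law of cosines:
  HD² = HB² + BD² - 2·HB·BD·cos(90°) = 81 + 1089 - 0 = 1170
  HD = 3·√130

Step 5: From GB = 14, GH = 11, BH = 9, by the inverse law of cosines:
  cos(∠BGH) = (GB² + GH² - BH²) / (2·GB·GH)
  ∠BGH = 39.98°

Step 6: From BG = 14, BH = 9, GH = 11, by the inverse law of cosines:
  cos(∠GBH) = (BG² + BH² - GH²) / (2·BG·BH)
  ∠GBH = 51.75°

Step 7: From HB = 9, HG = 11, BG = 14, by the inverse law of cosines:
  cos(∠BHG) = (HB² + HG² - BG²) / (2·HB·HG)
  ∠BHG = 88.26°

Step 8: From MA = 22.25, MG = 9, AG = 14, by the inverse law of cosines:
  cos(∠AMG) = (MA² + MG² - AG²) / (2·MA·MG)
  ∠AMG = 18.33°

Step 9: From MB = 9.94, MG = 9, BG = 14, by the inverse law of cosines:
  cos(∠BMG) = (MB² + MG² - BG²) / (2·MB·MG)
  ∠BMG = 95.19°

Step 10: From GC = 15, GL = 14, CL = 6, by the inverse law of cosines:
  cos(∠CGL) = (GC² + GL² - CL²) / (2·GC·GL)
  ∠CGL = 23.56°

Step 11: From GC = 15, GM = 9, CM = 12, by the inverse law of cosines:
  cos(∠CGM) = (GC² + GM² - CM²) / (2·GC·GM)
  ∠CGM = 53.13°

Step 12: From BG = 14, BM = 9.94, GM = 9, by the inverse law of cosines:
  cos(∠GBM) = (BG² + BM² - GM²) / (2·BG·BM)
  ∠GBM = 39.81°

Step 13: From CG = 15, CL = 6, GL = 14, by the inverse law of cosines:
  cos(∠GCL) = (CG² + CL² - GL²) / (2·CG·CL)
  ∠GCL = 68.83°

Step 14: From CG = 15, CM = 12, GM = 9, by the inverse law of cosines:
  cos(∠GCM) = (CG² + CM² - GM²) / (2·CG·CM)
  ∠GCM = 36.87°

Step 15: From HB = 9, HD = 3·√130, BD = 33, by the inverse law of cosines:
  cos(∠BHD) = (HB² + HD² - BD²) / (2·HB·HD)
  ∠BHD = 74.74°

Step 16: From DB = 33, DH = 3·√130, BH = 9, by the inverse law of cosines:
  cos(∠BDH) = (DB² + DH² - BH²) / (2·DB·DH)
  ∠BDH = 15.26°

Step 17: From LC = 6, LG = 14, CG = 15, by the inverse law of cosines:
  cos(∠CLG) = (LC² + LG² - CG²) / (2·LC·LG)
  ∠CLG = 87.61°

Step 18: From AG = 14, AM = 22.25, GM = 9, by the inverse law of cosines:
  cos(∠GAM) = (AG² + AM² - GM²) / (2·AG·AM)
  ∠GAM = 11.67°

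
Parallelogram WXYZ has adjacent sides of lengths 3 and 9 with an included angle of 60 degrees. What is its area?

The area of a parallelogram equals the product of two adjacent sides times the sine of the included angle.
This is because the height equals 9 * sin(60°) = 9*sqrt(3)/2.
Area = 3 * 9*sqrt(3)/2 = 27*sqrt(3)/2

27*sqrt(3)/2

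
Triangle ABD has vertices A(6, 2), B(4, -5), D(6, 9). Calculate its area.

Shoelace: Area = (1/2)|6(-5-9) + 4(9-2) + 6(2--5)| = (1/2)(14) = 7

7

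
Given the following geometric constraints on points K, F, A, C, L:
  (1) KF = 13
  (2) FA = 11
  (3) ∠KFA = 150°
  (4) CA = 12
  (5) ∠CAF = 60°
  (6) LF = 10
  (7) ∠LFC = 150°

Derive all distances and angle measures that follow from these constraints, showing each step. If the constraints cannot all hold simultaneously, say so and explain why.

The constraints are consistent.

Step 1: From KF = 13, FA = 11, and ∠KFA = 150°, by the law of cosines:
  KA² = KF² + FA² - 2·KF·FA·cos(150°) = 169 + 121 + 247.7 = 537.7
  KA ≈ 23.19

Step 2: From FA = 11, AC = 12, and ∠FAC = 60°, by the law of cosines:
  FC² = FA² + AC² - 2·FA·AC·cos(60°) = 121 + 144 - 132 = 133
  FC = √133

Step 3: From CF = √133, FL = 10, and ∠CFL = 150°, by the law of cosines:
  CL² = CF² + FL² - 2·CF·FL·cos(150°) = 133 + 100 + 199.7 = 432.7
  CL ≈ 20.8

Step 4: From KA = 23.19, KF = 13, AF = 11, by the inverse law of cosines:
  cos(∠AKF) = (KA² + KF² - AF²) / (2·KA·KF)
  ∠AKF = 13.72°

Step 5: From FA = 11, FC = √133, AC = 12, by the inverse law of cosines:
  cos(∠AFC) = (FA² + FC² - AC²) / (2·FA·FC)
  ∠AFC = 64.31°

Step 6: From AF = 11, AK = 23.19, FK = 13, by the inverse law of cosines:
  cos(∠FAK) = (AF² + AK² - FK²) / (2·AF·AK)
  ∠FAK = 16.28°

Step 7: From CA = 12, CF = √133, AF = 11, by the inverse law of cosines:
  cos(∠ACF) = (CA² + CF² - AF²) / (2·CA·CF)
  ∠ACF = 55.69°

Step 8: From CF = √133, CL = 20.8, FL = 10, by the inverse law of cosines:
  cos(∠FCL) = (CF² + CL² - FL²) / (2·CF·CL)
  ∠FCL = 13.91°

Step 9: From LC = 20.8, LF = 10, CF = √133, by the inverse law of cosines:
  cos(∠CLF) = (LC² + LF² - CF²) / (2·LC·LF)
  ∠CLF = 16.09°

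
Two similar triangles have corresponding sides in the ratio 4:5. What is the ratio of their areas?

Area scales with the square of linear dimensions. If every length is multiplied by 4/5, then the area is multiplied by (4/5)^2 = 16/25.
The area ratio is 16:25.

16:25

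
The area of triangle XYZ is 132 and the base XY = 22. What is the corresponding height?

height = 2 * 132 / 22 = 12

12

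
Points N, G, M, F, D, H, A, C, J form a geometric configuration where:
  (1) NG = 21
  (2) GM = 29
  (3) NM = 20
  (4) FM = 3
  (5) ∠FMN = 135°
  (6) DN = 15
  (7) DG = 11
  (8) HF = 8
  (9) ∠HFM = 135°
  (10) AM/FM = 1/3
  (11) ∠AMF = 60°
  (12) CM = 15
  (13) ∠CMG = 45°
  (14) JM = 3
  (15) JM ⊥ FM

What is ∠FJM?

Step 1: By the law of cosines on triangle JMF: JF² = 3² + 3² − 2·3·3·cos(90°) = 18, so JF = 3·√2.
Step 2: By the inverse law of cosines on triangle FJM: cos(∠FJM) = ((3·√2)² + 3² − 3²) / (2·3·√2·3) = 18/25.46 = 0.7071, so ∠FJM = 45°.

Therefore, the measure of angle ∠FJM = 45°.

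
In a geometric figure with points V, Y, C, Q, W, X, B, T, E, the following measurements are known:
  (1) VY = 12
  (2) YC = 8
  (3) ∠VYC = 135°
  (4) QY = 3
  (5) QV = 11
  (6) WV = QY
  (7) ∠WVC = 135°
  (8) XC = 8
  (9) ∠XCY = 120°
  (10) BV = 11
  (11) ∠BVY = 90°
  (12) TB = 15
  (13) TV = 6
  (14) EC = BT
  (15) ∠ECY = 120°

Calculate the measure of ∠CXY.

Step 1: By the law of cosines on triangle XCY: XY² = 8² + 8² − 2·8·8·cos(120°) = 192, so XY = 8·√3.
Step 2: By the inverse law of cosines on triangle CXY: cos(∠CXY) = (8² + (8·√3)² − 8²) / (2·8·8·√3) = 192/221.7 = 0.866, so ∠CXY = 30°.

Therefore, the measure of angle ∠CXY = 30°.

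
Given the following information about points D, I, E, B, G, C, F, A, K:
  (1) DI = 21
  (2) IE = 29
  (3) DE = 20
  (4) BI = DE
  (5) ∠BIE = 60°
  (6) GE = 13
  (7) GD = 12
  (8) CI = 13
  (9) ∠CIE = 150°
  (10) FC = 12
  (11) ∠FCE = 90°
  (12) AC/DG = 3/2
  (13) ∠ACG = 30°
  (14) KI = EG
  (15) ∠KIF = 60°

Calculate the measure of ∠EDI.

Step 1: By the inverse law of cosines on triangle EDI: cos(∠EDI) = (20² + 21² − 29²) / (2·20·21) = 0/840 = 0, so ∠EDI = 90°.

Therefore, the measure of angle ∠EDI = 90°.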